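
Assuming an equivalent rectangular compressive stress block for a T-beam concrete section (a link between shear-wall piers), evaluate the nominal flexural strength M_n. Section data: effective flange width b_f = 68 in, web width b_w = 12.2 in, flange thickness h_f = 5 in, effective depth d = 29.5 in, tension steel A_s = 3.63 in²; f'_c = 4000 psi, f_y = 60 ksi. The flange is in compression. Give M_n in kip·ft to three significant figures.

Tension: T = A_s f_y = 3.63 × 60 = 217.8 kips.
Try a within the flange: a = T/(0.85 f'_c b_f) = 217.8/(0.85 × 4 × 68) = 0.942 in.
Since a = 0.942 ≤ h_f = 5 in, the stress block lies entirely in the flange; analyse as a rectangular beam of width b_f.
M_n = T(d − a/2) = 217.8 × (29.5 − 0.471) = 6322.5 kip·in.
M_n = 6322.5/12 = 526.88 kip·ft.

M_n ≈ 527 kip·ft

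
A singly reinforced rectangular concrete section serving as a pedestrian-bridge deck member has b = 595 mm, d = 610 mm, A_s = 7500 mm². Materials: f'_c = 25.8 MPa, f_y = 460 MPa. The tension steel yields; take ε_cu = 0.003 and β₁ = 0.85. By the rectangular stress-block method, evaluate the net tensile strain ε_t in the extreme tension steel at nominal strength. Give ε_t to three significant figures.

ε_t ≈ 0.00288

a = A_s f_y/(0.85 f'_c b) = 264.40 mm.
β₁ = 0.85, so c = a/β₁ = 264.40/0.85 = 311.06 mm.
From the linear strain diagram with ε_cu = 0.003: ε_t = 0.003 (d − c)/c = 0.003 × (610 − 311.06)/311.06 = 0.00288.
ε_t < 0.004 — the section is over-reinforced for flexure under ACI limits.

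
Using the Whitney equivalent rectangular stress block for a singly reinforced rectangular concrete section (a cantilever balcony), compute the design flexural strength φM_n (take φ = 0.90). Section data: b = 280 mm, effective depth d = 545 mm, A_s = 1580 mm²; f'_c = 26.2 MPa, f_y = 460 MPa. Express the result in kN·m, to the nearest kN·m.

φM_n ≈ 318 kN·m

T = A_s f_y = 1580 × 460 = 726800 N = 726.8 kN.
From C = T: a = T/(0.85 f'_c b) = 726800/(0.85 × 26.2 × 280) = 116.56 mm.
M_n = T(d − a/2) = 726.8 kN × (545 − 58.28) mm = 353.75 kN·m.
φM_n = 0.90 × 353.75 = 318.38 kN·m.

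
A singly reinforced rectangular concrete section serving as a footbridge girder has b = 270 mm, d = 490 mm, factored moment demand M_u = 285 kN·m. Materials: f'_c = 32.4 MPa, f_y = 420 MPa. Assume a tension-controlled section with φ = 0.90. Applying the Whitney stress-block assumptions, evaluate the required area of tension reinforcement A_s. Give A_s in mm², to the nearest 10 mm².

A_s ≈ 1710 mm²

M_n = M_u/φ = 285/0.90 = 316.667 kN·m.
With M_n = 0.85 f'_c a b (d − a/2), solve the quadratic for a:
a = d − √(d² − 2M_n/(0.85 f'_c b)) = 490 − √(490² − 2 × 316.667×10⁶/(0.85 × 32.4 × 270)) = 96.39 mm.
A_s = 0.85 f'_c a b / f_y = 0.85 × 32.4 × 96.39 × 270 / 420 = 1706.5 mm².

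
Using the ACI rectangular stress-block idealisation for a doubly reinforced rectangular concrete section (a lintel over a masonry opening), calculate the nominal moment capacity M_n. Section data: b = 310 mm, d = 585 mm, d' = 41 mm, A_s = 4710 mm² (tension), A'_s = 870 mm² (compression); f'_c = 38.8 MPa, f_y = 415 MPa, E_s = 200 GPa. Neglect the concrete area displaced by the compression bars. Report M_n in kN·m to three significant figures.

Assume both tension and compression steel yield.
Net tension couple steel: A_s − A'_s = 3840 mm².
a = (A_s − A'_s) f_y / (0.85 f'_c b) = 1593600/(0.85 × 38.8 × 310) = 155.87 mm.
c = a/β₁ = 155.87/0.773 = 201.64 mm; ε'_s = 0.003(c − d')/c = 0.0024 ≥ f_y/E_s = 0.0021, so compression steel does yield.
M_n = (A_s − A'_s) f_y (d − a/2) + A'_s f_y (d − d') = [1593600 × (585 − 77.935) + 361050 × (585 − 41)] × 10⁻⁶ = 808.06 + 196.41 = 1004.47 kN·m.

M_n ≈ 1000 kN·m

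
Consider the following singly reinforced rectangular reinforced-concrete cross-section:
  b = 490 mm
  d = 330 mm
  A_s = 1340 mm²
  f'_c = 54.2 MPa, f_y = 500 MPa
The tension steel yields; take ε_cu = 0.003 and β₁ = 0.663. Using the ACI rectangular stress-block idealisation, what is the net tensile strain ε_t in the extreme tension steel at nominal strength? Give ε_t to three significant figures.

a = A_s f_y/(0.85 f'_c b) = 29.68 mm.
β₁ = 0.663, so c = a/β₁ = 29.68/0.663 = 44.77 mm.
From the linear strain diagram with ε_cu = 0.003: ε_t = 0.003 (d − c)/c = 0.003 × (330 − 44.77)/44.77 = 0.0191.
Since ε_t ≥ 0.005, the section is tension-controlled.

ε_t ≈ 0.0191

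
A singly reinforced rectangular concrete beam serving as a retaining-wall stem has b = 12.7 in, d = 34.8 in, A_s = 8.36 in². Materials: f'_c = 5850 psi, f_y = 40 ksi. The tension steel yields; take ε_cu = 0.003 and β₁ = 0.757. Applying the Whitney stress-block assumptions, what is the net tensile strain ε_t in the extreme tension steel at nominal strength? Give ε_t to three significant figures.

a = A_s f_y/(0.85 f'_c b) = 5.295 in.
β₁ = 0.757, so c = a/β₁ = 5.295/0.757 = 6.995 in.
From the linear strain diagram with ε_cu = 0.003: ε_t = 0.003 (d − c)/c = 0.003 × (34.8 − 6.995)/6.995 = 0.0119.
Since ε_t ≥ 0.005, the section is tension-controlled.

ε_t ≈ 0.0119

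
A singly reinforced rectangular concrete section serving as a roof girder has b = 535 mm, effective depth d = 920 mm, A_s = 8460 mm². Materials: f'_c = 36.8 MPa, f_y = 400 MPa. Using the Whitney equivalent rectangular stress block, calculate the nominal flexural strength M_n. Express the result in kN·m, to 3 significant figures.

M_n ≈ 2770 kN·m

T = A_s f_y = 8460 × 400 = 3384000 N = 3384 kN.
From C = T: a = T/(0.85 f'_c b) = 3384000/(0.85 × 36.8 × 535) = 202.21 mm.
M_n = T(d − a/2) = 3384 kN × (920 − 101.105) mm = 2771.14 kN·m.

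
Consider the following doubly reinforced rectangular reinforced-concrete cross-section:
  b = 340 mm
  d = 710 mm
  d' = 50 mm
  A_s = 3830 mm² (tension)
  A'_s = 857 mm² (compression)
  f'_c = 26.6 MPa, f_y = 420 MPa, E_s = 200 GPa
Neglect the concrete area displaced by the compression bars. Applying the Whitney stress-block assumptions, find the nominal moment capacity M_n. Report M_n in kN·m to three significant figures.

Assume both tension and compression steel yield.
Net tension couple steel: A_s − A'_s = 2973 mm².
a = (A_s − A'_s) f_y / (0.85 f'_c b) = 1248660/(0.85 × 26.6 × 340) = 162.43 mm.
c = a/β₁ = 162.43/0.85 = 191.09 mm; ε'_s = 0.003(c − d')/c = 0.0022 ≥ f_y/E_s = 0.0021, so compression steel does yield.
M_n = (A_s − A'_s) f_y (d − a/2) + A'_s f_y (d − d') = [1248660 × (710 − 81.215) + 359940 × (710 − 50)] × 10⁻⁶ = 785.14 + 237.56 = 1022.70 kN·m.

M_n ≈ 1020 kN·m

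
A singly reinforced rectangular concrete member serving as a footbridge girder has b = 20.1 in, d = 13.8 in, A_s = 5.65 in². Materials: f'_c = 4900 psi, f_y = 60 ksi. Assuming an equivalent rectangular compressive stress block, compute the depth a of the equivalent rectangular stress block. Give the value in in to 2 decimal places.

a ≈ 4.05 in

T = A_s f_y = 5.65 × 60 = 339 kips.
a = T/(0.85 f'_c b) = 339/(0.85 × 4.9 × 20.1) = 4.05 in.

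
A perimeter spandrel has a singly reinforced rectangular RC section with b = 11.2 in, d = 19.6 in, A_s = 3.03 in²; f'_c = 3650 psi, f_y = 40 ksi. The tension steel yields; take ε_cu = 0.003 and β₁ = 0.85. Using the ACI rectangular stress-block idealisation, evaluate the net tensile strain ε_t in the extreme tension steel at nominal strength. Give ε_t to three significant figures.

a = A_s f_y/(0.85 f'_c b) = 3.488 in.
β₁ = 0.85, so c = a/β₁ = 3.488/0.85 = 4.104 in.
From the linear strain diagram with ε_cu = 0.003: ε_t = 0.003 (d − c)/c = 0.003 × (19.6 − 4.104)/4.104 = 0.0113.
Since ε_t ≥ 0.005, the section is tension-controlled.

ε_t ≈ 0.0113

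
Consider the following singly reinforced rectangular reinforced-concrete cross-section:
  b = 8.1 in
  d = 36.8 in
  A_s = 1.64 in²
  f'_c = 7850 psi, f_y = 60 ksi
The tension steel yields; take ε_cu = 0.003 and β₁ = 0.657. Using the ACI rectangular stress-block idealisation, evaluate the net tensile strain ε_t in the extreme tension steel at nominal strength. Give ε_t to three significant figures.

a = A_s f_y/(0.85 f'_c b) = 1.821 in.
β₁ = 0.657, so c = a/β₁ = 1.821/0.657 = 2.772 in.
From the linear strain diagram with ε_cu = 0.003: ε_t = 0.003 (d − c)/c = 0.003 × (36.8 − 2.772)/2.772 = 0.0368.
Since ε_t ≥ 0.005, the section is tension-controlled.

ε_t ≈ 0.0368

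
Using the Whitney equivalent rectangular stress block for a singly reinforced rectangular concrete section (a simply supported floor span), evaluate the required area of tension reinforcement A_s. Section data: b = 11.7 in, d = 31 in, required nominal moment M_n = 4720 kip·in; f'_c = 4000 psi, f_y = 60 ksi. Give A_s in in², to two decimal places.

A_s ≈ 2.72 in²

From M_n = 0.85 f'_c a b (d − a/2):
a = d − √(d² − 2M_n/(0.85 f'_c b)) = 31 − √(31² − 2 × 4720/(0.85 × 4 × 11.7)) = 4.098 in.
A_s = 0.85 f'_c a b / f_y = 0.85 × 4 × 4.098 × 11.7 / 60 = 2.717 in².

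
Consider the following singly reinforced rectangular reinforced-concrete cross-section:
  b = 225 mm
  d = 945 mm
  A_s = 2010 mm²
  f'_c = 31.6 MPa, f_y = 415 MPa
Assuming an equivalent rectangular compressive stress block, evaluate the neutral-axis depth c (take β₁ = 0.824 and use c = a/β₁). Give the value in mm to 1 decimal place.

T = A_s f_y = 2010 × 415 = 834150 N = 834.15 kN.
Setting C = 0.85 f'_c a b equal to T: a = 834150/(0.85 × 31.6 × 225) = 138.024 mm.
With β₁ = 0.824, c = a/β₁ = 138.024/0.824 = 167.5 mm.

c ≈ 167.5 mm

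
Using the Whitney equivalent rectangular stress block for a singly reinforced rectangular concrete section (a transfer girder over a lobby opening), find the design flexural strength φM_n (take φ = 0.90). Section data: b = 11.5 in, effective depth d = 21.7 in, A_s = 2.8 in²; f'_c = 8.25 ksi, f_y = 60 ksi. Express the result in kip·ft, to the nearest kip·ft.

T = A_s f_y = 2.8 × 60 = 168 kips.
a = T/(0.85 f'_c b) = 168/(0.85 × 8.25 × 11.5) = 2.083 in.
M_n = T(d − a/2) = 168 × (21.7 − 1.0415) = 3470.6 kip·in = 3470.6/12 = 289.22 kip·ft.
φM_n = 0.90 × 289.22 = 260.30 kip·ft.

φM_n ≈ 260 kip·ft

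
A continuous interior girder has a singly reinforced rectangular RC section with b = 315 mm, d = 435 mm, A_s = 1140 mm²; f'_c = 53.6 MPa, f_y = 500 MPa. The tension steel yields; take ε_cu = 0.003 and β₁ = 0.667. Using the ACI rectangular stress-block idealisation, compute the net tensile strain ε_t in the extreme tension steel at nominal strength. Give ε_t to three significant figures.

ε_t ≈ 0.0189

a = A_s f_y/(0.85 f'_c b) = 39.72 mm.
β₁ = 0.667, so c = a/β₁ = 39.72/0.667 = 59.55 mm.
From the linear strain diagram with ε_cu = 0.003: ε_t = 0.003 (d − c)/c = 0.003 × (435 − 59.55)/59.55 = 0.0189.
Since ε_t ≥ 0.005, the section is tension-controlled.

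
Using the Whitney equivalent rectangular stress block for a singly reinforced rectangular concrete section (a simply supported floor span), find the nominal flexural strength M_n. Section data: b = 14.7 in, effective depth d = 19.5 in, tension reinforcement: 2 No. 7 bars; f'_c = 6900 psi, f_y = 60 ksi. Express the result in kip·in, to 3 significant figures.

A_s = 2 × 0.6 = 1.2 in².
T = A_s f_y = 1.2 × 60 = 72 kips.
a = T/(0.85 f'_c b) = 72/(0.85 × 6.9 × 14.7) = 0.835 in.
M_n = T(d − a/2) = 72 × (19.5 − 0.4175) = 1373.9 kip·in.

M_n ≈ 1370 kip·in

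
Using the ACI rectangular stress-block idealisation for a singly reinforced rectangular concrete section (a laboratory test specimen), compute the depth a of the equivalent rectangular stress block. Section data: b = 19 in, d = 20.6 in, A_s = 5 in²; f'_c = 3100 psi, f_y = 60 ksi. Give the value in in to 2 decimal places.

T = A_s f_y = 5 × 60 = 300 kips.
a = T/(0.85 f'_c b) = 300/(0.85 × 3.1 × 19) = 5.99 in.

a ≈ 5.99 in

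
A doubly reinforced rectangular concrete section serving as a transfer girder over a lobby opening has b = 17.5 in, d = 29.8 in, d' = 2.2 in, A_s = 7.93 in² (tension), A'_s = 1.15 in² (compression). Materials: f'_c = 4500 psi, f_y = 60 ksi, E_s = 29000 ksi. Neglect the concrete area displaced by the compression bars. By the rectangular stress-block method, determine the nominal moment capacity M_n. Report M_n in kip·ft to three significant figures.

M_n ≈ 1070 kip·ft

Assume both steels yield.
a = (A_s − A'_s) f_y/(0.85 f'_c b) = (7.93 − 1.15) × 60/(0.85 × 4.5 × 17.5) = 6.077 in.
c = a/β₁ = 6.077/0.825 = 7.366 in; ε'_s = 0.003(c − d')/c = 0.0021 ≥ ε_y = 0.0021, so the compression steel yields.
M_n = (A_s − A'_s) f_y (d − a/2) + A'_s f_y (d − d') = 406.8 × (29.8 − 3.0385) + 69 × (29.8 − 2.2) = 10886.6 + 1904.4 = 12791.0 kip·in = 12791.0/12 = 1065.92 kip·ft.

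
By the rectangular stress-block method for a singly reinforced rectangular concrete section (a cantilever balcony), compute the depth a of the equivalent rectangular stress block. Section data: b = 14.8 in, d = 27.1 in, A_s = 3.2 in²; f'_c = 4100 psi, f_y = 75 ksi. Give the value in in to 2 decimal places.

a ≈ 4.65 in

T = A_s f_y = 3.2 × 75 = 240 kips.
a = T/(0.85 f'_c b) = 240/(0.85 × 4.1 × 14.8) = 4.65 in.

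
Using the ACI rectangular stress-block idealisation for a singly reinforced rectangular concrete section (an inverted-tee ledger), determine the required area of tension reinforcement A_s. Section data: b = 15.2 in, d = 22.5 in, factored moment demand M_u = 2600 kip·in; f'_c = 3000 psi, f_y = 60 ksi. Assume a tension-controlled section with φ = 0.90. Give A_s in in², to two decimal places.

A_s ≈ 2.33 in²

M_n = M_u/φ = 2600/0.90 = 2888.89 kip·in.
From M_n = 0.85 f'_c a b (d − a/2):
a = d − √(d² − 2M_n/(0.85 f'_c b)) = 22.5 − √(22.5² − 2 × 2888.89/(0.85 × 3 × 15.2)) = 3.601 in.
A_s = 0.85 f'_c a b / f_y = 0.85 × 3 × 3.601 × 15.2 / 60 = 2.326 in².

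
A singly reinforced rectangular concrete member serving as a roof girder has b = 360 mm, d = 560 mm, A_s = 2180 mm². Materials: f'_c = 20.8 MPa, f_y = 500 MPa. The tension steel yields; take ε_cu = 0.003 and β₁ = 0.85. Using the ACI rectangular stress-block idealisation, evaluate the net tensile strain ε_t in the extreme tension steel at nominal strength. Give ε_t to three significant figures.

ε_t ≈ 0.00534

a = A_s f_y/(0.85 f'_c b) = 171.25 mm.
β₁ = 0.85, so c = a/β₁ = 171.25/0.85 = 201.47 mm.
From the linear strain diagram with ε_cu = 0.003: ε_t = 0.003 (d − c)/c = 0.003 × (560 − 201.47)/201.47 = 0.00534.
Since ε_t ≥ 0.005, the section is tension-controlled.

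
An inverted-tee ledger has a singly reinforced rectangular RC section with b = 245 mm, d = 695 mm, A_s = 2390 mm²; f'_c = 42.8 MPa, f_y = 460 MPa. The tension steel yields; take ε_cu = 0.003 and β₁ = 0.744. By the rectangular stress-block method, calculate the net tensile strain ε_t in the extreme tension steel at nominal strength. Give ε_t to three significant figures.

ε_t ≈ 0.00958

a = A_s f_y/(0.85 f'_c b) = 123.35 mm.
β₁ = 0.744, so c = a/β₁ = 123.35/0.744 = 165.79 mm.
From the linear strain diagram with ε_cu = 0.003: ε_t = 0.003 (d − c)/c = 0.003 × (695 − 165.79)/165.79 = 0.00958.
Since ε_t ≥ 0.005, the section is tension-controlled.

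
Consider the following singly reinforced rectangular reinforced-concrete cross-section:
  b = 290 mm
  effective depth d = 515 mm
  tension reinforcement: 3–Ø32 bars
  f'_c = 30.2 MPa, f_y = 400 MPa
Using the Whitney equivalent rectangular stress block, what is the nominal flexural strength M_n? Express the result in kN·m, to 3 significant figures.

A_s = 3 × 804 = 2412 mm².
T = A_s f_y = 2412 × 400 = 964800 N = 964.8 kN.
From C = T: a = T/(0.85 f'_c b) = 964800/(0.85 × 30.2 × 290) = 129.60 mm.
M_n = T(d − a/2) = 964.8 kN × (515 − 64.8) mm = 434.35 kN·m.

M_n ≈ 434 kN·m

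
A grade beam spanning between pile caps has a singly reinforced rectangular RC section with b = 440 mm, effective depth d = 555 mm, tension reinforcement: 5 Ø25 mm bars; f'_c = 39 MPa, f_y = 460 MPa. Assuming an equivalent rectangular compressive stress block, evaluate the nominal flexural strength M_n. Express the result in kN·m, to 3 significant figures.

A_s = 5 × 491 = 2455 mm².
T = A_s f_y = 2455 × 460 = 1129300 N = 1129.3 kN.
From C = T: a = T/(0.85 f'_c b) = 1129300/(0.85 × 39 × 440) = 77.42 mm.
M_n = T(d − a/2) = 1129.3 kN × (555 − 38.71) mm = 583.05 kN·m.

M_n ≈ 583 kN·m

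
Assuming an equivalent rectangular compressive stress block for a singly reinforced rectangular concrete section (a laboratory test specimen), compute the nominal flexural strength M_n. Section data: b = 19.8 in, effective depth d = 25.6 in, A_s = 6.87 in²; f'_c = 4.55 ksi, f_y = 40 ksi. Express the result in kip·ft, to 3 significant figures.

M_n ≈ 545 kip·ft

T = A_s f_y = 6.87 × 40 = 274.8 kips.
a = T/(0.85 f'_c b) = 274.8/(0.85 × 4.55 × 19.8) = 3.589 in.
M_n = T(d − a/2) = 274.8 × (25.6 − 1.7945) = 6541.8 kip·in = 6541.8/12 = 545.15 kip·ft.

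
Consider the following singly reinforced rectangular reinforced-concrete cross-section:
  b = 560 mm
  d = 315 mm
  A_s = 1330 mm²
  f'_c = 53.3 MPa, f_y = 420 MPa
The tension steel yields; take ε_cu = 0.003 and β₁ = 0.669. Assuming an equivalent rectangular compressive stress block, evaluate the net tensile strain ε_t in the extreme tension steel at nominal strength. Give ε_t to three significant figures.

ε_t ≈ 0.0257

a = A_s f_y/(0.85 f'_c b) = 22.02 mm.
β₁ = 0.669, so c = a/β₁ = 22.02/0.669 = 32.91 mm.
From the linear strain diagram with ε_cu = 0.003: ε_t = 0.003 (d − c)/c = 0.003 × (315 − 32.91)/32.91 = 0.0257.
Since ε_t ≥ 0.005, the section is tension-controlled.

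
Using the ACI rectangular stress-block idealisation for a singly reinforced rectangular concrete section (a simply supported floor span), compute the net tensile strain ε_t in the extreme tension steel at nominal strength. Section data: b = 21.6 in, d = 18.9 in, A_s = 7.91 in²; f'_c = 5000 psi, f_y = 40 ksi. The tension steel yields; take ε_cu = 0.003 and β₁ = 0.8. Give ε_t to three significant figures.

ε_t ≈ 0.0102

a = A_s f_y/(0.85 f'_c b) = 3.447 in.
β₁ = 0.8, so c = a/β₁ = 3.447/0.8 = 4.309 in.
From the linear strain diagram with ε_cu = 0.003: ε_t = 0.003 (d − c)/c = 0.003 × (18.9 − 4.309)/4.309 = 0.0102.
Since ε_t ≥ 0.005, the section is tension-controlled.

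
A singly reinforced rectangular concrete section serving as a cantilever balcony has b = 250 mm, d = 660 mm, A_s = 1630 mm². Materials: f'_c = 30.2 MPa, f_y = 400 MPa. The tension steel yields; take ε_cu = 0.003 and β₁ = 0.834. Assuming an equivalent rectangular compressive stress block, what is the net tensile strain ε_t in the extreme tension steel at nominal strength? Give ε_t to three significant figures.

a = A_s f_y/(0.85 f'_c b) = 101.60 mm.
β₁ = 0.834, so c = a/β₁ = 101.60/0.834 = 121.82 mm.
From the linear strain diagram with ε_cu = 0.003: ε_t = 0.003 (d − c)/c = 0.003 × (660 − 121.82)/121.82 = 0.0133.
Since ε_t ≥ 0.005, the section is tension-controlled.

ε_t ≈ 0.0133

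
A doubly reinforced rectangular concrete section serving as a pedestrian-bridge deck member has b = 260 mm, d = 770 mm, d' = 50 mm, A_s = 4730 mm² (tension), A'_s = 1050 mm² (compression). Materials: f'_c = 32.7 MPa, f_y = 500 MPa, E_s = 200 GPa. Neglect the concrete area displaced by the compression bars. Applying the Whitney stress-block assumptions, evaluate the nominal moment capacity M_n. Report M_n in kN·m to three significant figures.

M_n ≈ 1560 kN·m

Assume both tension and compression steel yield.
Net tension couple steel: A_s − A'_s = 3680 mm².
a = (A_s − A'_s) f_y / (0.85 f'_c b) = 1840000/(0.85 × 32.7 × 260) = 254.61 mm.
c = a/β₁ = 254.61/0.816 = 312.02 mm; ε'_s = 0.003(c − d')/c = 0.0025 ≥ f_y/E_s = 0.0025, so compression steel does yield.
M_n = (A_s − A'_s) f_y (d − a/2) + A'_s f_y (d − d') = [1840000 × (770 − 127.305) + 525000 × (770 − 50)] × 10⁻⁶ = 1182.56 + 378.00 = 1560.56 kN·m.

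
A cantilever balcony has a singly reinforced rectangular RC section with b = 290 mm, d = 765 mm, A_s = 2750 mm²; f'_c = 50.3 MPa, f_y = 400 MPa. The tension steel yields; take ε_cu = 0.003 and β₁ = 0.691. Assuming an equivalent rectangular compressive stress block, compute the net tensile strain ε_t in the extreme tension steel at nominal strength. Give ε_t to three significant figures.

a = A_s f_y/(0.85 f'_c b) = 88.72 mm.
β₁ = 0.691, so c = a/β₁ = 88.72/0.691 = 128.39 mm.
From the linear strain diagram with ε_cu = 0.003: ε_t = 0.003 (d − c)/c = 0.003 × (765 − 128.39)/128.39 = 0.0149.
Since ε_t ≥ 0.005, the section is tension-controlled.

ε_t ≈ 0.0149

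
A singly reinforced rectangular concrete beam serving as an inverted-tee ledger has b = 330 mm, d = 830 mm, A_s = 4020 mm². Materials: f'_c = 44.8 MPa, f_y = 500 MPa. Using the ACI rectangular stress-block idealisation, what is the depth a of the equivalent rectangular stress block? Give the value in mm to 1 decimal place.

T = A_s f_y = 4020 × 500 = 2010000 N = 2010 kN.
Setting C = 0.85 f'_c a b equal to T: a = 2010000/(0.85 × 44.8 × 330) = 160.0 mm.

a ≈ 160.0 mm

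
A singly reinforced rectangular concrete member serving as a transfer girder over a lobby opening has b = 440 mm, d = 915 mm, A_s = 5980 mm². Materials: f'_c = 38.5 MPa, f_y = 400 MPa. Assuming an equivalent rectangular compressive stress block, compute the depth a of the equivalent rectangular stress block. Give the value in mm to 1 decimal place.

T = A_s f_y = 5980 × 400 = 2392000 N = 2392 kN.
Setting C = 0.85 f'_c a b equal to T: a = 2392000/(0.85 × 38.5 × 440) = 166.1 mm.

a ≈ 166.1 mm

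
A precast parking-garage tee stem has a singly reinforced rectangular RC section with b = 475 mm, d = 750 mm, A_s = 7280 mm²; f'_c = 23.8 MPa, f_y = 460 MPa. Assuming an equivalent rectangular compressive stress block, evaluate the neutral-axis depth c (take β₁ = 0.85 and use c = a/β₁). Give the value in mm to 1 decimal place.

c ≈ 410.0 mm

T = A_s f_y = 7280 × 460 = 3348800 N = 3348.8 kN.
Setting C = 0.85 f'_c a b equal to T: a = 3348800/(0.85 × 23.8 × 475) = 348.498 mm.
With β₁ = 0.85, c = a/β₁ = 348.498/0.85 = 410.0 mm.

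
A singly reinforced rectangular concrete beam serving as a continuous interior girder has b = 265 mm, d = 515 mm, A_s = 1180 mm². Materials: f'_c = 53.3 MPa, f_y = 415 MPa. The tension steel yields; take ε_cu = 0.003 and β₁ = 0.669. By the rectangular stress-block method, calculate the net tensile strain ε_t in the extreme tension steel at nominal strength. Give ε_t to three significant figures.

a = A_s f_y/(0.85 f'_c b) = 40.79 mm.
β₁ = 0.669, so c = a/β₁ = 40.79/0.669 = 60.97 mm.
From the linear strain diagram with ε_cu = 0.003: ε_t = 0.003 (d − c)/c = 0.003 × (515 − 60.97)/60.97 = 0.0223.
Since ε_t ≥ 0.005, the section is tension-controlled.

ε_t ≈ 0.0223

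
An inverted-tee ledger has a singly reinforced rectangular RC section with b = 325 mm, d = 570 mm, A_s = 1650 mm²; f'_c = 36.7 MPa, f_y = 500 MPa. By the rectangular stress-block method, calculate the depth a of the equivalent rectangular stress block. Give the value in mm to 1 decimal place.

T = A_s f_y = 1650 × 500 = 825000 N = 825 kN.
Setting C = 0.85 f'_c a b equal to T: a = 825000/(0.85 × 36.7 × 325) = 81.4 mm.

a ≈ 81.4 mm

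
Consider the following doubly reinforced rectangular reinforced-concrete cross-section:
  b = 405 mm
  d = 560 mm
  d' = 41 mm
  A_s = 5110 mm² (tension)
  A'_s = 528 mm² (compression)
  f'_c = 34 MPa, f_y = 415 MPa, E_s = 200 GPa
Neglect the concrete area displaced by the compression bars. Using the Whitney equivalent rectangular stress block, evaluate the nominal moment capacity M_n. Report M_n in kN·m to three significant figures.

M_n ≈ 1020 kN·m

Assume both tension and compression steel yield.
Net tension couple steel: A_s − A'_s = 4582 mm².
a = (A_s − A'_s) f_y / (0.85 f'_c b) = 1901530/(0.85 × 34 × 405) = 162.46 mm.
c = a/β₁ = 162.46/0.807 = 201.31 mm; ε'_s = 0.003(c − d')/c = 0.0024 ≥ f_y/E_s = 0.0021, so compression steel does yield.
M_n = (A_s − A'_s) f_y (d − a/2) + A'_s f_y (d − d') = [1901530 × (560 − 81.23) + 219120 × (560 − 41)] × 10⁻⁶ = 910.40 + 113.72 = 1024.12 kN·m.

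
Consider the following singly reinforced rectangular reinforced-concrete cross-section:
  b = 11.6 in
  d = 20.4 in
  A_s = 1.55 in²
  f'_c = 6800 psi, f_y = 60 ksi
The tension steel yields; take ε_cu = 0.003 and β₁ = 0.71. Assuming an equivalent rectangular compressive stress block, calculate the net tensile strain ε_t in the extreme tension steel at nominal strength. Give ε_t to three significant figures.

a = A_s f_y/(0.85 f'_c b) = 1.387 in.
β₁ = 0.71, so c = a/β₁ = 1.387/0.71 = 1.954 in.
From the linear strain diagram with ε_cu = 0.003: ε_t = 0.003 (d − c)/c = 0.003 × (20.4 − 1.954)/1.954 = 0.0283.
Since ε_t ≥ 0.005, the section is tension-controlled.

ε_t ≈ 0.0283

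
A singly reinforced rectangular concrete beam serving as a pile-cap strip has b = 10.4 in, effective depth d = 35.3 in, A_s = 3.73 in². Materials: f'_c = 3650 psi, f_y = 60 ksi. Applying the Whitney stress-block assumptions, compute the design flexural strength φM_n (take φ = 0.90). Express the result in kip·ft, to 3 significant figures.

φM_n ≈ 534 kip·ft

T = A_s f_y = 3.73 × 60 = 223.8 kips.
a = T/(0.85 f'_c b) = 223.8/(0.85 × 3.65 × 10.4) = 6.936 in.
M_n = T(d − a/2) = 223.8 × (35.3 − 3.468) = 7124.0 kip·in = 7124.0/12 = 593.67 kip·ft.
φM_n = 0.90 × 593.67 = 534.30 kip·ft.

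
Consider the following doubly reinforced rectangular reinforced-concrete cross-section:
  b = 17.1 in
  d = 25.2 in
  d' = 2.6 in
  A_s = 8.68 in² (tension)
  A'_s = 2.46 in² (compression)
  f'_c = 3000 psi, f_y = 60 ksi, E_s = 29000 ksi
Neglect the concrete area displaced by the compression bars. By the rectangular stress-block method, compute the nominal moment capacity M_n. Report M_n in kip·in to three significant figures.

Assume both steels yield.
a = (A_s − A'_s) f_y/(0.85 f'_c b) = (8.68 − 2.46) × 60/(0.85 × 3 × 17.1) = 8.559 in.
c = a/β₁ = 8.559/0.85 = 10.069 in; ε'_s = 0.003(c − d')/c = 0.0022 ≥ ε_y = 0.0021, so the compression steel yields.
M_n = (A_s − A'_s) f_y (d − a/2) + A'_s f_y (d − d') = 373.2 × (25.2 − 4.2795) + 147.6 × (25.2 − 2.6) = 7807.5 + 3335.8 = 11143.3 kip·in.

M_n ≈ 11100 kip·in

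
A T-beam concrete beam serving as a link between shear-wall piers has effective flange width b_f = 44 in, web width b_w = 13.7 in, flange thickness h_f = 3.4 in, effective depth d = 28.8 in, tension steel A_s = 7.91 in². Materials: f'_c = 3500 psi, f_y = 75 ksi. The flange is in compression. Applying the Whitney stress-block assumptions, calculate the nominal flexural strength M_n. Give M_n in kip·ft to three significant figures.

M_n ≈ 1300 kip·ft

Tension: T = A_s f_y = 7.91 × 75 = 593.25 kips.
Try a within the flange: a = T/(0.85 f'_c b_f) = 593.25/(0.85 × 3.5 × 44) = 4.532 in.
a = 4.532 > h_f = 3.4 in: the block extends into the web. Split into flange-overhang and web parts.
C_f = 0.85 f'_c (b_f − b_w) h_f = 0.85 × 3.5 × (44 − 13.7) × 3.4 = 306.5 kips.
Remaining web compression depth: a_w = (T − C_f)/(0.85 f'_c b_w) = (593.25 − 306.5)/(0.85 × 3.5 × 13.7) = 7.036 in.
M_n = C_f(d − h_f/2) + (T − C_f)(d − a_w/2) = 306.5 × (28.8 − 1.7) + 286.75 × (28.8 − 3.518) = 8306.2 + 7249.6 = 15555.8 kip·in.
M_n = 15555.8/12 = 1296.32 kip·ft.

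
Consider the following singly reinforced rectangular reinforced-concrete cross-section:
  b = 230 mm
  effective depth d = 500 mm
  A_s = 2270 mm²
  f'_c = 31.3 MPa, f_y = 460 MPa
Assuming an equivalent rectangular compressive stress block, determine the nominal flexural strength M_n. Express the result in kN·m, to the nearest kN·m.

T = A_s f_y = 2270 × 460 = 1044200 N = 1044.2 kN.
From C = T: a = T/(0.85 f'_c b) = 1044200/(0.85 × 31.3 × 230) = 170.64 mm.
M_n = T(d − a/2) = 1044.2 kN × (500 − 85.32) mm = 433.01 kN·m.

M_n ≈ 433 kN·m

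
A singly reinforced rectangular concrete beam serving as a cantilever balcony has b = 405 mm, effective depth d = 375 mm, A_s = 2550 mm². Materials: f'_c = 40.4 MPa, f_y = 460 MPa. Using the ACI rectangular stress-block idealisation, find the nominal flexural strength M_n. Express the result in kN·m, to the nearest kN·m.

M_n ≈ 390 kN·m

T = A_s f_y = 2550 × 460 = 1173000 N = 1173 kN.
From C = T: a = T/(0.85 f'_c b) = 1173000/(0.85 × 40.4 × 405) = 84.34 mm.
M_n = T(d − a/2) = 1173 kN × (375 − 42.17) mm = 390.41 kN·m.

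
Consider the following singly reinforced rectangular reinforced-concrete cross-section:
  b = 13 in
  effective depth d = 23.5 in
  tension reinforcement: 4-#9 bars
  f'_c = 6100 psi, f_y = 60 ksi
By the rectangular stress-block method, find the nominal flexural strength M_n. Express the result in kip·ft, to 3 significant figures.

M_n ≈ 434 kip·ft

A_s = 4 × 1 = 4 in².
T = A_s f_y = 4 × 60 = 240 kips.
a = T/(0.85 f'_c b) = 240/(0.85 × 6.1 × 13) = 3.561 in.
M_n = T(d − a/2) = 240 × (23.5 − 1.7805) = 5212.7 kip·in = 5212.7/12 = 434.39 kip·ft.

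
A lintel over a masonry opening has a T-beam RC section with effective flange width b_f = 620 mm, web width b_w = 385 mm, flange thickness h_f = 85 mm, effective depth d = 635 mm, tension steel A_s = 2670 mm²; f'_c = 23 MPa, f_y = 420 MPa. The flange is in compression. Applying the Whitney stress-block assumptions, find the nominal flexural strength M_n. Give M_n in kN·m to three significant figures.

M_n ≈ 660 kN·m

Tension: T = A_s f_y = 2670 × 420 = 1121400 N.
Try a within the flange: a = T/(0.85 f'_c b_f) = 1121400/(0.85 × 23 × 620) = 92.52 mm.
a = 92.52 > h_f = 85 mm: the block extends into the web. Split into flange-overhang and web parts.
C_f = 0.85 f'_c (b_f − b_w) h_f = 0.85 × 23 × (620 − 385) × 85 = 390511 N.
Remaining web compression depth: a_w = (T − C_f)/(0.85 f'_c b_w) = (1121400 − 390511)/(0.85 × 23 × 385) = 97.11 mm.
M_n = C_f(d − h_f/2) + (T − C_f)(d − a_w/2) = 390511 × (635 − 42.5) + 730889 × (635 − 48.555) = 231.38 + 428.63 = 660.01 × 10⁶ N·mm.
M_n = 660.01 kN·m.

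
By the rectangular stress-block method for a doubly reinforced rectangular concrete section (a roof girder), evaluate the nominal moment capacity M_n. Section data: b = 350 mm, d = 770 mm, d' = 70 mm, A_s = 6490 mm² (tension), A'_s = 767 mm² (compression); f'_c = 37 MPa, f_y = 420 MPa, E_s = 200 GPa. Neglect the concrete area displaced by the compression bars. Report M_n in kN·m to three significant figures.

M_n ≈ 1810 kN·m

Assume both tension and compression steel yield.
Net tension couple steel: A_s − A'_s = 5723 mm².
a = (A_s − A'_s) f_y / (0.85 f'_c b) = 2403660/(0.85 × 37 × 350) = 218.37 mm.
c = a/β₁ = 218.37/0.786 = 277.82 mm; ε'_s = 0.003(c − d')/c = 0.0022 ≥ f_y/E_s = 0.0021, so compression steel does yield.
M_n = (A_s − A'_s) f_y (d − a/2) + A'_s f_y (d − d') = [2403660 × (770 − 109.185) + 322140 × (770 − 70)] × 10⁻⁶ = 1588.37 + 225.50 = 1813.87 kN·m.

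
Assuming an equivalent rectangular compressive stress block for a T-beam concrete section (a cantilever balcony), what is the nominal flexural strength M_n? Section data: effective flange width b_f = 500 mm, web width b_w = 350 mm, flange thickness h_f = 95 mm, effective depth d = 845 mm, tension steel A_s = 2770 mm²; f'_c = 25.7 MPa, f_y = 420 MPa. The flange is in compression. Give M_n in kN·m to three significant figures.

M_n ≈ 921 kN·m

Tension: T = A_s f_y = 2770 × 420 = 1163400 N.
Try a within the flange: a = T/(0.85 f'_c b_f) = 1163400/(0.85 × 25.7 × 500) = 106.51 mm.
a = 106.51 > h_f = 95 mm: the block extends into the web. Split into flange-overhang and web parts.
C_f = 0.85 f'_c (b_f − b_w) h_f = 0.85 × 25.7 × (500 − 350) × 95 = 311291 N.
Remaining web compression depth: a_w = (T − C_f)/(0.85 f'_c b_w) = (1163400 − 311291)/(0.85 × 25.7 × 350) = 111.45 mm.
M_n = C_f(d − h_f/2) + (T − C_f)(d − a_w/2) = 311291 × (845 − 47.5) + 852109 × (845 − 55.725) = 248.25 + 672.55 = 920.80 × 10⁶ N·mm.
M_n = 920.80 kN·m.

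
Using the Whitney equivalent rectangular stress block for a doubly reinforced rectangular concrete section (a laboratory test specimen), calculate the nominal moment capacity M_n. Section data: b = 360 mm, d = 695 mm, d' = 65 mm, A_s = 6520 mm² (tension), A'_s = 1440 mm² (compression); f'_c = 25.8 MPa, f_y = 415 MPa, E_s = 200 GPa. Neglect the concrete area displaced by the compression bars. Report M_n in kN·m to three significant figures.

M_n ≈ 1560 kN·m

Assume both tension and compression steel yield.
Net tension couple steel: A_s − A'_s = 5080 mm².
a = (A_s − A'_s) f_y / (0.85 f'_c b) = 2108200/(0.85 × 25.8 × 360) = 267.04 mm.
c = a/β₁ = 267.04/0.85 = 314.16 mm; ε'_s = 0.003(c − d')/c = 0.0024 ≥ f_y/E_s = 0.0021, so compression steel does yield.
M_n = (A_s − A'_s) f_y (d − a/2) + A'_s f_y (d − d') = [2108200 × (695 − 133.52) + 597600 × (695 − 65)] × 10⁻⁶ = 1183.71 + 376.49 = 1560.20 kN·m.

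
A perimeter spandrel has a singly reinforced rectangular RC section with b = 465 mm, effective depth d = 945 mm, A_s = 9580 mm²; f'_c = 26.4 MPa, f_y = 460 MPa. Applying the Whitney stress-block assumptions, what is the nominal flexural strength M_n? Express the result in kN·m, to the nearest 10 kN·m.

T = A_s f_y = 9580 × 460 = 4406800 N = 4406.8 kN.
From C = T: a = T/(0.85 f'_c b) = 4406800/(0.85 × 26.4 × 465) = 422.33 mm.
M_n = T(d − a/2) = 4406.8 kN × (945 − 211.165) mm = 3233.86 kN·m.

M_n ≈ 3230 kN·m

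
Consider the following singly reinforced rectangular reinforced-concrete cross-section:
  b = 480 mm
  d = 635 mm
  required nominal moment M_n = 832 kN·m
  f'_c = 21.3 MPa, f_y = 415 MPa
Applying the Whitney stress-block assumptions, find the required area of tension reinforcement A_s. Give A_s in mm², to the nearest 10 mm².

With M_n = 0.85 f'_c a b (d − a/2), solve the quadratic for a:
a = d − √(d² − 2M_n/(0.85 f'_c b)) = 635 − √(635² − 2 × 832×10⁶/(0.85 × 21.3 × 480)) = 174.84 mm.
A_s = 0.85 f'_c a b / f_y = 0.85 × 21.3 × 174.84 × 480 / 415 = 3661.3 mm².

A_s ≈ 3660 mm²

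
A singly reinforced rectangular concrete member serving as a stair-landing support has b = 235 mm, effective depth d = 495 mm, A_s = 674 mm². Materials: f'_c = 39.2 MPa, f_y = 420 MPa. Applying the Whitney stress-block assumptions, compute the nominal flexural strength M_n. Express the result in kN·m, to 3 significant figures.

M_n ≈ 135 kN·m

T = A_s f_y = 674 × 420 = 283080 N = 283.08 kN.
From C = T: a = T/(0.85 f'_c b) = 283080/(0.85 × 39.2 × 235) = 36.15 mm.
M_n = T(d − a/2) = 283.08 kN × (495 − 18.075) mm = 135.01 kN·m.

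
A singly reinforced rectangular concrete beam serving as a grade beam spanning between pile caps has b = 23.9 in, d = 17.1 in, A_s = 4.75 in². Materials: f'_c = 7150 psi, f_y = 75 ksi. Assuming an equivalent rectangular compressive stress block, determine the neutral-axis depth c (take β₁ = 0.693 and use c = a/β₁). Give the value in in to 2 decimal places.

T = A_s f_y = 4.75 × 75 = 356.25 kips.
a = T/(0.85 f'_c b) = 356.25/(0.85 × 7.15 × 23.9) = 2.4526 in.
With β₁ = 0.693, c = a/β₁ = 2.4526/0.693 = 3.54 in.

c ≈ 3.54 in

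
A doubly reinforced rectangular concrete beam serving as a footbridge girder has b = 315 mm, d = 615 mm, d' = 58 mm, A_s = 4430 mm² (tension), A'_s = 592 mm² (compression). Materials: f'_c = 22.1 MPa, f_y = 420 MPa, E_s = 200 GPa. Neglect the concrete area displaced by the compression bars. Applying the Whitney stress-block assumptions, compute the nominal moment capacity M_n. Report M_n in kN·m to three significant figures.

Assume both tension and compression steel yield.
Net tension couple steel: A_s − A'_s = 3838 mm².
a = (A_s − A'_s) f_y / (0.85 f'_c b) = 1611960/(0.85 × 22.1 × 315) = 272.42 mm.
c = a/β₁ = 272.42/0.85 = 320.49 mm; ε'_s = 0.003(c − d')/c = 0.0025 ≥ f_y/E_s = 0.0021, so compression steel does yield.
M_n = (A_s − A'_s) f_y (d − a/2) + A'_s f_y (d − d') = [1611960 × (615 − 136.21) + 248640 × (615 − 58)] × 10⁻⁶ = 771.79 + 138.49 = 910.28 kN·m.

M_n ≈ 910 kN·m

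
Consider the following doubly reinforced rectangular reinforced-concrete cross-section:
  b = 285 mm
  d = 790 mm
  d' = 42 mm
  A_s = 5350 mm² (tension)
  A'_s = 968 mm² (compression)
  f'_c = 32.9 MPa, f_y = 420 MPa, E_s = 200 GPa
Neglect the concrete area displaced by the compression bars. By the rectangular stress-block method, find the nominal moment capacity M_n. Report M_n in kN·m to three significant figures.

Assume both tension and compression steel yield.
Net tension couple steel: A_s − A'_s = 4382 mm².
a = (A_s − A'_s) f_y / (0.85 f'_c b) = 1840440/(0.85 × 32.9 × 285) = 230.92 mm.
c = a/β₁ = 230.92/0.815 = 283.34 mm; ε'_s = 0.003(c − d')/c = 0.0026 ≥ f_y/E_s = 0.0021, so compression steel does yield.
M_n = (A_s − A'_s) f_y (d − a/2) + A'_s f_y (d − d') = [1840440 × (790 − 115.46) + 406560 × (790 − 42)] × 10⁻⁶ = 1241.45 + 304.11 = 1545.56 kN·m.

M_n ≈ 1550 kN·m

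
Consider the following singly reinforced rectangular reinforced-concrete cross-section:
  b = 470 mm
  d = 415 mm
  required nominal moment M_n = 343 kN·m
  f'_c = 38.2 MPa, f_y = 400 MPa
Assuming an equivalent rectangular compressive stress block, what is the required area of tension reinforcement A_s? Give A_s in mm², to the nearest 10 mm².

With M_n = 0.85 f'_c a b (d − a/2), solve the quadratic for a:
a = d − √(d² − 2M_n/(0.85 f'_c b)) = 415 − √(415² − 2 × 343×10⁶/(0.85 × 38.2 × 470)) = 58.25 mm.
A_s = 0.85 f'_c a b / f_y = 0.85 × 38.2 × 58.25 × 470 / 400 = 2222.4 mm².

A_s ≈ 2220 mm²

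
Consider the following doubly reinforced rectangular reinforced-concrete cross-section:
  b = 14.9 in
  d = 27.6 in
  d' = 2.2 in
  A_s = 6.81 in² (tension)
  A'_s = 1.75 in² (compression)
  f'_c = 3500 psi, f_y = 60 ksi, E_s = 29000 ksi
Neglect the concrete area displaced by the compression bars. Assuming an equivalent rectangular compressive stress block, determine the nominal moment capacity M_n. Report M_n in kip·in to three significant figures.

M_n ≈ 10000 kip·in

Assume both steels yield.
a = (A_s − A'_s) f_y/(0.85 f'_c b) = (6.81 − 1.75) × 60/(0.85 × 3.5 × 14.9) = 6.849 in.
c = a/β₁ = 6.849/0.85 = 8.058 in; ε'_s = 0.003(c − d')/c = 0.0022 ≥ ε_y = 0.0021, so the compression steel yields.
M_n = (A_s − A'_s) f_y (d − a/2) + A'_s f_y (d − d') = 303.6 × (27.6 − 3.4245) + 105 × (27.6 − 2.2) = 7339.7 + 2667.0 = 10006.7 kip·in.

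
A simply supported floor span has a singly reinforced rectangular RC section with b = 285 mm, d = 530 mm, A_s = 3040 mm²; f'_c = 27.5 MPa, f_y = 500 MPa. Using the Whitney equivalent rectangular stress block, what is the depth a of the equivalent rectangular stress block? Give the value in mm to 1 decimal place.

T = A_s f_y = 3040 × 500 = 1520000 N = 1520 kN.
Setting C = 0.85 f'_c a b equal to T: a = 1520000/(0.85 × 27.5 × 285) = 228.2 mm.

a ≈ 228.2 mm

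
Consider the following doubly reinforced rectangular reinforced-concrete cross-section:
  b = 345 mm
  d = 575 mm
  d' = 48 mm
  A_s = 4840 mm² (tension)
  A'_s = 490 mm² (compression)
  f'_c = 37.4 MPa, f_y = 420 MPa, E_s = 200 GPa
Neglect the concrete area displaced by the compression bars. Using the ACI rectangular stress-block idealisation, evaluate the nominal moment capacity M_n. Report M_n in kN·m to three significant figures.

Assume both tension and compression steel yield.
Net tension couple steel: A_s − A'_s = 4350 mm².
a = (A_s − A'_s) f_y / (0.85 f'_c b) = 1827000/(0.85 × 37.4 × 345) = 166.58 mm.
c = a/β₁ = 166.58/0.783 = 212.75 mm; ε'_s = 0.003(c − d')/c = 0.0023 ≥ f_y/E_s = 0.0021, so compression steel does yield.
M_n = (A_s − A'_s) f_y (d − a/2) + A'_s f_y (d − d') = [1827000 × (575 − 83.29) + 205800 × (575 − 48)] × 10⁻⁶ = 898.35 + 108.46 = 1006.81 kN·m.

M_n ≈ 1010 kN·m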